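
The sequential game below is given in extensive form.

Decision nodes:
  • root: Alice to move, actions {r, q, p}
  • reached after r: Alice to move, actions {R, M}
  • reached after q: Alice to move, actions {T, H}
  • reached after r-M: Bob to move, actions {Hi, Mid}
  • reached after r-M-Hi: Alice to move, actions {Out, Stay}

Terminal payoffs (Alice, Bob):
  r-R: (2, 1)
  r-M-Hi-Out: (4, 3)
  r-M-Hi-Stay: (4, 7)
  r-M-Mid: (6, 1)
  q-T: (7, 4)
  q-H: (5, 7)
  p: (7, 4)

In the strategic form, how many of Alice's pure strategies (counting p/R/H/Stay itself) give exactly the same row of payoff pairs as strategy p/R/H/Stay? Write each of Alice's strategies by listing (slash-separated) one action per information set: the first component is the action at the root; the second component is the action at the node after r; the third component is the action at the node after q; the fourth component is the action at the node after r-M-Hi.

Row for p/R/H/Stay (columns Hi, Mid): (7,4) (7,4).
Under p/R/H/Stay, Alice's choice at the node after r and at the node after q and at the node after r-M-Hi can never be reached regardless of what Bob does, so varying those choices leaves every outcome unchanged.
Holding the reachable choices fixed and varying the unreachable ones freely already gives 2 × 2 × 2 = 8 equivalent strategies.
Checking the remaining rows, q/R/T/Out, q/R/T/Stay, q/M/T/Out, q/M/T/Stay also happen to give the same payoffs in every column, bringing the total to 12: q/R/T/Out, q/R/T/Stay, q/M/T/Out, q/M/T/Stay, p/R/T/Out, p/R/T/Stay, p/R/H/Out, p/R/H/Stay, p/M/T/Out, p/M/T/Stay, p/M/H/Out, p/M/H/Stay.

12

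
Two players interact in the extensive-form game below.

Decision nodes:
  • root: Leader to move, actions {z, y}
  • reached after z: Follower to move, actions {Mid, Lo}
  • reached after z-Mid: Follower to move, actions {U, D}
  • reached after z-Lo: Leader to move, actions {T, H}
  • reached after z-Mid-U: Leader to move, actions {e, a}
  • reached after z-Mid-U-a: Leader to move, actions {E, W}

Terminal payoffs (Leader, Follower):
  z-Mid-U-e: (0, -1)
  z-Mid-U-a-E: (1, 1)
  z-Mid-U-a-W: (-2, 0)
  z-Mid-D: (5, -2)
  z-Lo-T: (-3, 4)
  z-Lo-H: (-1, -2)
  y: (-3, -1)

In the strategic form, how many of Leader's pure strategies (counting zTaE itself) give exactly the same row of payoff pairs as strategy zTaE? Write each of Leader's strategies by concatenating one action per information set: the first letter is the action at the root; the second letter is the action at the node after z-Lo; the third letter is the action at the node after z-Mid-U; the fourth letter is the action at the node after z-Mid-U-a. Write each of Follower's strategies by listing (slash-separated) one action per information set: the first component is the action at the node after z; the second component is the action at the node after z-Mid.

Row for zTaE (columns Mid/U, Mid/D, Lo/U, Lo/D): (1,1) (5,-2) (-3,4) (-3,4).
Every one of Leader's information sets is on the play path for some reply by Follower when Leader follows zTaE.
Changing the action at any of them therefore changes at least one column, so only zTaE itself gives this row.

1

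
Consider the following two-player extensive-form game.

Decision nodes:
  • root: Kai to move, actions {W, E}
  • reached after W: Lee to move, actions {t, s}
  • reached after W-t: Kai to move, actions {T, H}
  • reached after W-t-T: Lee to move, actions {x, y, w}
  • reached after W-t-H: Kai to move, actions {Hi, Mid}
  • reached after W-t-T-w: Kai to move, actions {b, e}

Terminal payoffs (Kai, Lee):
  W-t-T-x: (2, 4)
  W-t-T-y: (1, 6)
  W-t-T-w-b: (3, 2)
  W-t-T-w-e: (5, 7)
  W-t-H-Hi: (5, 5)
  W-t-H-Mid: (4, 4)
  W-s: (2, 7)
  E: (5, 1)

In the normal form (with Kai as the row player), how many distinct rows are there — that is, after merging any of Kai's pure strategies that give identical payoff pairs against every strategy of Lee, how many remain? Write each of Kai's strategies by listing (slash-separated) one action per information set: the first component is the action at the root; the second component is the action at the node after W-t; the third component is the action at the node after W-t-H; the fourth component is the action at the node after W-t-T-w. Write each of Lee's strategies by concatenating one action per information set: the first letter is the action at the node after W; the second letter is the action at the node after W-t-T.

5

Kai has 16 pure strategies: W/T/Hi/b, W/T/Hi/e, W/T/Mid/b, W/T/Mid/e, W/H/Hi/b, W/H/Hi/e, W/H/Mid/b, W/H/Mid/e, E/T/Hi/b, E/T/Hi/e, E/T/Mid/b, E/T/Mid/e, E/H/Hi/b, E/H/Hi/e, E/H/Mid/b, E/H/Mid/e. Columns: tx, ty, tw, sx, sy, sw.
{W/T/Hi/b, W/T/Mid/b} → row (2,4) (1,6) (3,2) (2,7) (2,7) (2,7)
{W/T/Hi/e, W/T/Mid/e} → row (2,4) (1,6) (5,7) (2,7) (2,7) (2,7)
{W/H/Hi/b, W/H/Hi/e} → row (5,5) (5,5) (5,5) (2,7) (2,7) (2,7)
{W/H/Mid/b, W/H/Mid/e} → row (4,4) (4,4) (4,4) (2,7) (2,7) (2,7)
{E/T/Hi/b, E/T/Hi/e, E/T/Mid/b, E/T/Mid/e, E/H/Hi/b, E/H/Hi/e, E/H/Mid/b, E/H/Mid/e} → row (5,1) (5,1) (5,1) (5,1) (5,1) (5,1)
That's 5 distinct rows out of 16 strategies.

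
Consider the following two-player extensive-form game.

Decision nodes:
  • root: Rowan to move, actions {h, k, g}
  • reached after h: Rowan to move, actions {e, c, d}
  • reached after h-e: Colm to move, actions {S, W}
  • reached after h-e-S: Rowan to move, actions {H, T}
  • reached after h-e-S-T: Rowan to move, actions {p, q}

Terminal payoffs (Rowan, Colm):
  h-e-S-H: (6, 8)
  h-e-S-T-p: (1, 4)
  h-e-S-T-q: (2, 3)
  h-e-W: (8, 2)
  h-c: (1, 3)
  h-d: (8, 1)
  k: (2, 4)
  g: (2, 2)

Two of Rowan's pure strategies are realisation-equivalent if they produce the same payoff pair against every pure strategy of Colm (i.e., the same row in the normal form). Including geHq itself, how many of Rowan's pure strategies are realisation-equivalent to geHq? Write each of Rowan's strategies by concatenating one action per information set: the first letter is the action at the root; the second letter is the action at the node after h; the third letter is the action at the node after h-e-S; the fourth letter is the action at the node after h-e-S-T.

12

Row for geHq (columns S, W): (2,2) (2,2).
Under geHq, Rowan's choice at the node after h and at the node after h-e-S and at the node after h-e-S-T can never be reached regardless of what Colm does, so varying those choices leaves every outcome unchanged.
Holding the reachable choices fixed and varying the unreachable ones freely already gives 3 × 2 × 2 = 12 equivalent strategies.
No other strategy reproduces this row, so those 12 are the full class: geHp, geHq, geTp, geTq, gcHp, gcHq, gcTp, gcTq, gdHp, gdHq, gdTp, gdTq.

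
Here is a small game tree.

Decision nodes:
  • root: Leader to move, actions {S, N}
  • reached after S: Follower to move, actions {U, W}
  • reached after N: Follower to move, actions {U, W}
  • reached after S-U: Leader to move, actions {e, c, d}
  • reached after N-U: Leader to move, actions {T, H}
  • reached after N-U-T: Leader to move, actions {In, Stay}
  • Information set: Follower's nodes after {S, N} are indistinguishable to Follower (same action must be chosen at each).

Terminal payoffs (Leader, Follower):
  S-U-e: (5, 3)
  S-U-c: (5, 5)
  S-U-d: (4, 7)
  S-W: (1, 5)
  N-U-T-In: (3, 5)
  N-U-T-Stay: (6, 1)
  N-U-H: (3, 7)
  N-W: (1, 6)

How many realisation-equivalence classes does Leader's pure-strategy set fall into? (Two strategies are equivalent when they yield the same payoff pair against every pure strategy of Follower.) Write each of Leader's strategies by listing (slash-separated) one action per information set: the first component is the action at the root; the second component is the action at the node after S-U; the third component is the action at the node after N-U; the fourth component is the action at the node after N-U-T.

Leader has 24 pure strategies: S/e/T/In, S/e/T/Stay, S/e/H/In, S/e/H/Stay, S/c/T/In, S/c/T/Stay, S/c/H/In, S/c/H/Stay, S/d/T/In, S/d/T/Stay, S/d/H/In, S/d/H/Stay, N/e/T/In, N/e/T/Stay, N/e/H/In, N/e/H/Stay, N/c/T/In, N/c/T/Stay, N/c/H/In, N/c/H/Stay, N/d/T/In, N/d/T/Stay, N/d/H/In, N/d/H/Stay. Columns: U, W.
{S/e/T/In, S/e/T/Stay, S/e/H/In, S/e/H/Stay} → row (5,3) (1,5)
{S/c/T/In, S/c/T/Stay, S/c/H/In, S/c/H/Stay} → row (5,5) (1,5)
{S/d/T/In, S/d/T/Stay, S/d/H/In, S/d/H/Stay} → row (4,7) (1,5)
{N/e/T/In, N/c/T/In, N/d/T/In} → row (3,5) (1,6)
{N/e/T/Stay, N/c/T/Stay, N/d/T/Stay} → row (6,1) (1,6)
{N/e/H/In, N/e/H/Stay, N/c/H/In, N/c/H/Stay, N/d/H/In, N/d/H/Stay} → row (3,7) (1,6)
That's 6 distinct rows out of 24 strategies.

6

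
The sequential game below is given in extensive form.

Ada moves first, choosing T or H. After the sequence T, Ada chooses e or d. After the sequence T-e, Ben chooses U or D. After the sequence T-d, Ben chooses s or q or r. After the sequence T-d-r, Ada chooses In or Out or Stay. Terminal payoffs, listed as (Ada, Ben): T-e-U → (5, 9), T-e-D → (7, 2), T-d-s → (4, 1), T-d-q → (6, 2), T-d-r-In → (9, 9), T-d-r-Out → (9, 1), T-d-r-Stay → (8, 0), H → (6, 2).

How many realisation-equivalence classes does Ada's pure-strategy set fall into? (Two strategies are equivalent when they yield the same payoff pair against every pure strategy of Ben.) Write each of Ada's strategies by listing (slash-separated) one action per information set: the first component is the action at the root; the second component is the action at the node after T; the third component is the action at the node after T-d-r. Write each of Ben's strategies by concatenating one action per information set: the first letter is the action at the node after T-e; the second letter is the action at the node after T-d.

Ada has 12 pure strategies: T/e/In, T/e/Out, T/e/Stay, T/d/In, T/d/Out, T/d/Stay, H/e/In, H/e/Out, H/e/Stay, H/d/In, H/d/Out, H/d/Stay. Columns: Us, Uq, Ur, Ds, Dq, Dr.
{T/e/In, T/e/Out, T/e/Stay} → row (5,9) (5,9) (5,9) (7,2) (7,2) (7,2)
{T/d/In} → row (4,1) (6,2) (9,9) (4,1) (6,2) (9,9)
{T/d/Out} → row (4,1) (6,2) (9,1) (4,1) (6,2) (9,1)
{T/d/Stay} → row (4,1) (6,2) (8,0) (4,1) (6,2) (8,0)
{H/e/In, H/e/Out, H/e/Stay, H/d/In, H/d/Out, H/d/Stay} → row (6,2) (6,2) (6,2) (6,2) (6,2) (6,2)
That's 5 distinct rows out of 12 strategies.

5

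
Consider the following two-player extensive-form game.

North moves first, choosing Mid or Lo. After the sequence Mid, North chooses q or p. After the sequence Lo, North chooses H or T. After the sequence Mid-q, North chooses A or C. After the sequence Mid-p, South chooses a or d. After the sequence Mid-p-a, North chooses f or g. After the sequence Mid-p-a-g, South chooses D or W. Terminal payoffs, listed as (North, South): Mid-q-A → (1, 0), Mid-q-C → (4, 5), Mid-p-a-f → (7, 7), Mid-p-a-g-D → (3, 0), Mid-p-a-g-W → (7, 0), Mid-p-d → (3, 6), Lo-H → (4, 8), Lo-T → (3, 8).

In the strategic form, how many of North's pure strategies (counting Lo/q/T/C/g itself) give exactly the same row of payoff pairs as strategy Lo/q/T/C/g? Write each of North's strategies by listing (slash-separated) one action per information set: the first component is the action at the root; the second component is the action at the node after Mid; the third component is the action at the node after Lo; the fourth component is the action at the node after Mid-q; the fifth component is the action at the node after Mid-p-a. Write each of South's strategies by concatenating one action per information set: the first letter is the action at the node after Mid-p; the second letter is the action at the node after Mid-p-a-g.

Row for Lo/q/T/C/g (columns aD, aW, dD, dW): (3,8) (3,8) (3,8) (3,8).
Under Lo/q/T/C/g, North's choice at the node after Mid and at the node after Mid-q and at the node after Mid-p-a can never be reached regardless of what South does, so varying those choices leaves every outcome unchanged.
Holding the reachable choices fixed and varying the unreachable ones freely already gives 2 × 2 × 2 = 8 equivalent strategies.
No other strategy reproduces this row, so those 8 are the full class: Lo/q/T/A/f, Lo/q/T/A/g, Lo/q/T/C/f, Lo/q/T/C/g, Lo/p/T/A/f, Lo/p/T/A/g, Lo/p/T/C/f, Lo/p/T/C/g.

8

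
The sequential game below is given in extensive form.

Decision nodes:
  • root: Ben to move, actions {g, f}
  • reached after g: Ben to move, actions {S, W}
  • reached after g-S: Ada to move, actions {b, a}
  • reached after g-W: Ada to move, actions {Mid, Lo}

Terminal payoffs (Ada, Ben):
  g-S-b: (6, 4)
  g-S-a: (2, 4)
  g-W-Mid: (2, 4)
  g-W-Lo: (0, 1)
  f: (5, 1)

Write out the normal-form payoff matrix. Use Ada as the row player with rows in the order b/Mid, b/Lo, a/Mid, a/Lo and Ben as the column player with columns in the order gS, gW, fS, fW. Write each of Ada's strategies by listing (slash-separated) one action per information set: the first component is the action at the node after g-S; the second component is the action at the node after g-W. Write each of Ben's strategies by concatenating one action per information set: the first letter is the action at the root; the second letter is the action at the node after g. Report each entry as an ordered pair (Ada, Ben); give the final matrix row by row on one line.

Row b/Mid: gS→(6,4), gW→(2,4), fS→(5,1), fW→(5,1)
Row b/Lo: gS→(6,4), gW→(0,1), fS→(5,1), fW→(5,1)
Row a/Mid: gS→(2,4), gW→(2,4), fS→(5,1), fW→(5,1)
Row a/Lo: gS→(2,4), gW→(0,1), fS→(5,1), fW→(5,1)

b/Mid: (6,4) (2,4) (5,1) (5,1) | b/Lo: (6,4) (0,1) (5,1) (5,1) | a/Mid: (2,4) (2,4) (5,1) (5,1) | a/Lo: (2,4) (0,1) (5,1) (5,1)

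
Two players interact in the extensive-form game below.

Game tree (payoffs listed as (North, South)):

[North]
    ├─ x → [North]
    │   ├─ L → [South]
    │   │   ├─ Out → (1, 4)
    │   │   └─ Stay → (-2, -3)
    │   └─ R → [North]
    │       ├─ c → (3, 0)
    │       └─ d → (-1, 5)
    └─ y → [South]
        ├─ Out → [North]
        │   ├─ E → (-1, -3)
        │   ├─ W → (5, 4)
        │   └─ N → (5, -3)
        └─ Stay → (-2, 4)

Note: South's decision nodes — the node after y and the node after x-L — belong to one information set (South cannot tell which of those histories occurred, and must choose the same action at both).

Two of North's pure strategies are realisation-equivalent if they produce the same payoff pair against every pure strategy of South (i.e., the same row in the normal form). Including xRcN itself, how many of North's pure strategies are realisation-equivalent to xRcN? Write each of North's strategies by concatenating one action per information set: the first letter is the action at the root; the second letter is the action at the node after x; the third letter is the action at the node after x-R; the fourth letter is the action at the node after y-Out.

Row for xRcN (columns Out, Stay): (3,0) (3,0).
Under xRcN, North's choice at the node after y-Out can never be reached regardless of what South does, so varying those choices leaves every outcome unchanged.
Holding the reachable choices fixed and varying the unreachable one freely already gives 3 equivalent strategies.
No other strategy reproduces this row, so those 3 are the full class: xRcE, xRcW, xRcN.

3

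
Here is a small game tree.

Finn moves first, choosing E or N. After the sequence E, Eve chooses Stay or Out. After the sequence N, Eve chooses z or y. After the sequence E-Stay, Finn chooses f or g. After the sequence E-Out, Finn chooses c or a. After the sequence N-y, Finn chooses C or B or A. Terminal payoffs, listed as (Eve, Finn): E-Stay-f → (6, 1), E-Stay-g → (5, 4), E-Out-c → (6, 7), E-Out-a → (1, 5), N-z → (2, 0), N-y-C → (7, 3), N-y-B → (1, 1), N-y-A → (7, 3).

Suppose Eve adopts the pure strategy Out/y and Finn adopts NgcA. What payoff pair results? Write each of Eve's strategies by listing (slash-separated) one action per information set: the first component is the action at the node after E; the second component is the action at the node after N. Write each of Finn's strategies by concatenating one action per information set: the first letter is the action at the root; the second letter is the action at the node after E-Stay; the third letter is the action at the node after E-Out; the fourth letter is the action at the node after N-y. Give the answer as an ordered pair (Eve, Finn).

Trace the play path from the root:
  Finn plays N
  Eve plays y at [N]
  Finn plays A at [N-y]
→ terminal payoff (7, 3).
(Eve's choice at the node after E is never reached on this path, so it doesn't affect the outcome.)

(7, 3)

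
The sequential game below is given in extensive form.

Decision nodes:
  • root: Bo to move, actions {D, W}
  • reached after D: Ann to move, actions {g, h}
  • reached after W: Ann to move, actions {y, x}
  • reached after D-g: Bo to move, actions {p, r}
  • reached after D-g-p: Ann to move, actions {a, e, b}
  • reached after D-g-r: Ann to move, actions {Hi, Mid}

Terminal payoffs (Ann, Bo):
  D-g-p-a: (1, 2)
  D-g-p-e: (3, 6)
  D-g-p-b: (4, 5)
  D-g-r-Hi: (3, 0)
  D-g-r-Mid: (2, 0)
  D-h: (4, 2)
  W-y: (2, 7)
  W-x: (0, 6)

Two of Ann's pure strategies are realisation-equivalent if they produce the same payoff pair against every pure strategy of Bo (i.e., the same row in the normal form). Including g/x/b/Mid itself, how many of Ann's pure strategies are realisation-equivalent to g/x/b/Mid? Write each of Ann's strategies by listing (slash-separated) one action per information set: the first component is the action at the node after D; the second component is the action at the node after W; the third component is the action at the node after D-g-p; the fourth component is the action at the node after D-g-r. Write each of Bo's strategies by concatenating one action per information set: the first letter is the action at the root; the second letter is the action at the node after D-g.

1

Row for g/x/b/Mid (columns Dp, Dr, Wp, Wr): (4,5) (2,0) (0,6) (0,6).
Every one of Ann's information sets is on the play path for some reply by Bo when Ann follows g/x/b/Mid.
Changing the action at any of them therefore changes at least one column, so only g/x/b/Mid itself gives this row.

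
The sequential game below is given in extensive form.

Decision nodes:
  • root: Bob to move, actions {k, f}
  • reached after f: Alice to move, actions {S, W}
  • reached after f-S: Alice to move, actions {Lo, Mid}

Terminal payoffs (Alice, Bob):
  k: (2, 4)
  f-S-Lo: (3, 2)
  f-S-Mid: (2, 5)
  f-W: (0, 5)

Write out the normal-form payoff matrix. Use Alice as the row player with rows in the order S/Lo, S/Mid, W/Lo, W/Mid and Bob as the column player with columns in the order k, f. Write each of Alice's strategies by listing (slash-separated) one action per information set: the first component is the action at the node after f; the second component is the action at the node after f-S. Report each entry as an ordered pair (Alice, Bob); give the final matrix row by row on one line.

Row S/Lo: k→(2,4), f→(3,2)
Row S/Mid: k→(2,4), f→(2,5)
Row W/Lo: k→(2,4), f→(0,5)
Row W/Mid: k→(2,4), f→(0,5)

S/Lo: (2,4) (3,2) | S/Mid: (2,4) (2,5) | W/Lo: (2,4) (0,5) | W/Mid: (2,4) (0,5)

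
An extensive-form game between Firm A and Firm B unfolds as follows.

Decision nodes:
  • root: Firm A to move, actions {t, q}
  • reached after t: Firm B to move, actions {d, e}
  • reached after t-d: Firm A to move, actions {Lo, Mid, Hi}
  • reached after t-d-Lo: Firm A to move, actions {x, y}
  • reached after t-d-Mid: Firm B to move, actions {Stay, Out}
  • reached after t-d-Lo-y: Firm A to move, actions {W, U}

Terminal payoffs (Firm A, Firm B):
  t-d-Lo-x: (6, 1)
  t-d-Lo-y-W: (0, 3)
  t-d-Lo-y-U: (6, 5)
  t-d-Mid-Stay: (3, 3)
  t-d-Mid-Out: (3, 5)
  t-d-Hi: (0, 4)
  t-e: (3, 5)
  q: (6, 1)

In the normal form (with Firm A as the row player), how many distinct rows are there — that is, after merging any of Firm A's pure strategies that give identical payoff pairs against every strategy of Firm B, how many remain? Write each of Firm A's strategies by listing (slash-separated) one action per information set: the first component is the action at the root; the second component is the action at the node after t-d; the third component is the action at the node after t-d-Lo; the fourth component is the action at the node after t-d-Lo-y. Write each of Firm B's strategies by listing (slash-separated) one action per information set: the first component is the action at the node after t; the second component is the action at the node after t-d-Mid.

Firm A has 24 pure strategies: t/Lo/x/W, t/Lo/x/U, t/Lo/y/W, t/Lo/y/U, t/Mid/x/W, t/Mid/x/U, t/Mid/y/W, t/Mid/y/U, t/Hi/x/W, t/Hi/x/U, t/Hi/y/W, t/Hi/y/U, q/Lo/x/W, q/Lo/x/U, q/Lo/y/W, q/Lo/y/U, q/Mid/x/W, q/Mid/x/U, q/Mid/y/W, q/Mid/y/U, q/Hi/x/W, q/Hi/x/U, q/Hi/y/W, q/Hi/y/U. Columns: d/Stay, d/Out, e/Stay, e/Out.
{t/Lo/x/W, t/Lo/x/U} → row (6,1) (6,1) (3,5) (3,5)
{t/Lo/y/W} → row (0,3) (0,3) (3,5) (3,5)
{t/Lo/y/U} → row (6,5) (6,5) (3,5) (3,5)
{t/Mid/x/W, t/Mid/x/U, t/Mid/y/W, t/Mid/y/U} → row (3,3) (3,5) (3,5) (3,5)
{t/Hi/x/W, t/Hi/x/U, t/Hi/y/W, t/Hi/y/U} → row (0,4) (0,4) (3,5) (3,5)
{q/Lo/x/W, q/Lo/x/U, q/Lo/y/W, q/Lo/y/U, q/Mid/x/W, q/Mid/x/U, q/Mid/y/W, q/Mid/y/U, q/Hi/x/W, q/Hi/x/U, q/Hi/y/W, q/Hi/y/U} → row (6,1) (6,1) (6,1) (6,1)
That's 6 distinct rows out of 24 strategies.

6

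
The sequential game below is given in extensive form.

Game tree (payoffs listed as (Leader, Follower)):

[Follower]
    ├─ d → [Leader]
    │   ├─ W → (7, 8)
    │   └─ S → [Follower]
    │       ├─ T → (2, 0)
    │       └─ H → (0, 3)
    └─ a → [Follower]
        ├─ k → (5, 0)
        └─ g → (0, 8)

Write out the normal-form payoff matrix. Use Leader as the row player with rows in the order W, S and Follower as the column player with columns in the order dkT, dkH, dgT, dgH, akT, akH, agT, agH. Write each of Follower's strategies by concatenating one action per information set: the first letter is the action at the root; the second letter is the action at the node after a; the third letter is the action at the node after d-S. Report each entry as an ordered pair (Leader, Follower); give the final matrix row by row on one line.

          dkT      dkH      dgT      dgH      akT      akH      agT      agH
   W    (7,8)    (7,8)    (7,8)    (7,8)    (5,0)    (5,0)    (0,8)    (0,8)
   S    (2,0)    (0,3)    (2,0)    (0,3)    (5,0)    (5,0)    (0,8)    (0,8)

W: (7,8) (7,8) (7,8) (7,8) (5,0) (5,0) (0,8) (0,8) | S: (2,0) (0,3) (2,0) (0,3) (5,0) (5,0) (0,8) (0,8)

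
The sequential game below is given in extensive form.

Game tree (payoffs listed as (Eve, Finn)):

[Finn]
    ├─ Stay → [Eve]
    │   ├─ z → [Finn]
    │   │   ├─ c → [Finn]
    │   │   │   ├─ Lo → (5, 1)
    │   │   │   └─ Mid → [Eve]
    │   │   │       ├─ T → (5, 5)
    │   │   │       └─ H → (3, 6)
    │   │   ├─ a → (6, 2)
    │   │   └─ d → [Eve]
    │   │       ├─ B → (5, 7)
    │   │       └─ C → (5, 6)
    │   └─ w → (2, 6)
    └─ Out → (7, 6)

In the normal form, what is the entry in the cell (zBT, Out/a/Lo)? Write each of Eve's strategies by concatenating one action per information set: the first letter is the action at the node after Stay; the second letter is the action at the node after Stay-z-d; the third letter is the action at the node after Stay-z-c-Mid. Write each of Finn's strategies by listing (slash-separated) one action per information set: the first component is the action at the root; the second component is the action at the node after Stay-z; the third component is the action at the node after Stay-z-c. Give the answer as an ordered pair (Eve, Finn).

Trace the play path from the root:
  Finn plays Out
→ terminal payoff (7, 6).
(Eve's choice at the node after Stay is never reached on this path, so it doesn't affect the outcome.)

(7, 6)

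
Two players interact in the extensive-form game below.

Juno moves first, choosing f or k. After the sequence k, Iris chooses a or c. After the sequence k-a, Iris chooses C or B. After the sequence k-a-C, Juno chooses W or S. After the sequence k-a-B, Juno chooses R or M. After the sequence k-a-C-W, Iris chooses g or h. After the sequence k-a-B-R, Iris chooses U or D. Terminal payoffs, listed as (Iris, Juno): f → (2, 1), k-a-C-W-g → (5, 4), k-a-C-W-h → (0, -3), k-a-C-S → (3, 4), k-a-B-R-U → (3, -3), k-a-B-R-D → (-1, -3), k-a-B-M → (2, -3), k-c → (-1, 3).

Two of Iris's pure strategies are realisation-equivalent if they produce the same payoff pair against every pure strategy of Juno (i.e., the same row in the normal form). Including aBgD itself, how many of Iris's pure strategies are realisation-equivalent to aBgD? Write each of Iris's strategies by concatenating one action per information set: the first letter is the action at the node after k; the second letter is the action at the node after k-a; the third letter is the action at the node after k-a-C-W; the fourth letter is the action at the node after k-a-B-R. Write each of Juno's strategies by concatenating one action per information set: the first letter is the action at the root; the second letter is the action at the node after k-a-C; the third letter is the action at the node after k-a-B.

2

Row for aBgD (columns fWR, fWM, fSR, fSM, kWR, kWM, kSR, kSM): (2,1) (2,1) (2,1) (2,1) (-1,-3) (2,-3) (-1,-3) (2,-3).
Under aBgD, Iris's choice at the node after k-a-C-W can never be reached regardless of what Juno does, so varying those choices leaves every outcome unchanged.
Holding the reachable choices fixed and varying the unreachable one freely already gives 2 equivalent strategies.
No other strategy reproduces this row, so those 2 are the full class: aBgD, aBhD.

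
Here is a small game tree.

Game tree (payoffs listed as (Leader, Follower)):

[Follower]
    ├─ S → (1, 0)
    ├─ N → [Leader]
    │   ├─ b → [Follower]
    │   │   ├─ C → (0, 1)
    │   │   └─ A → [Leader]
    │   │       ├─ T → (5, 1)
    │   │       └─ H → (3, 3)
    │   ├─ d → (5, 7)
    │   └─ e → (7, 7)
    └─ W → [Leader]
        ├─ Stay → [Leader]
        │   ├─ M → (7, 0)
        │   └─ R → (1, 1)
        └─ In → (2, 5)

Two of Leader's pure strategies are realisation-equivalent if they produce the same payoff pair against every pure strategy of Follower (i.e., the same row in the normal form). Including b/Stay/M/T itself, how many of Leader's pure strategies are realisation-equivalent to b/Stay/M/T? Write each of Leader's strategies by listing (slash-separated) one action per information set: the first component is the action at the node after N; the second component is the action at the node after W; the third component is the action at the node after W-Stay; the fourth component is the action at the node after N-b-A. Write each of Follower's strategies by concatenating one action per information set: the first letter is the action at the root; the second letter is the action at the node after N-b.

1

Row for b/Stay/M/T (columns SC, SA, NC, NA, WC, WA): (1,0) (1,0) (0,1) (5,1) (7,0) (7,0).
Every one of Leader's information sets is on the play path for some reply by Follower when Leader follows b/Stay/M/T.
Changing the action at any of them therefore changes at least one column, so only b/Stay/M/T itself gives this row.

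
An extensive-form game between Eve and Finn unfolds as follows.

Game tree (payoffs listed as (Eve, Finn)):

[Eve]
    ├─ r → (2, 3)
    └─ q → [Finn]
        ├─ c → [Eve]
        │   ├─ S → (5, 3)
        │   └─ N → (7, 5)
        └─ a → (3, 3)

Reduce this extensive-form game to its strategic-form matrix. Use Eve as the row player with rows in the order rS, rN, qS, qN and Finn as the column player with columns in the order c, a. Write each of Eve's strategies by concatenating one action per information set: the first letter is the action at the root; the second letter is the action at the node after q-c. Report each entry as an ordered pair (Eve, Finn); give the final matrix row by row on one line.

            c        a
  rS    (2,3)    (2,3)
  rN    (2,3)    (2,3)
  qS    (5,3)    (3,3)
  qN    (7,5)    (3,3)

rS: (2,3) (2,3) | rN: (2,3) (2,3) | qS: (5,3) (3,3) | qN: (7,5) (3,3)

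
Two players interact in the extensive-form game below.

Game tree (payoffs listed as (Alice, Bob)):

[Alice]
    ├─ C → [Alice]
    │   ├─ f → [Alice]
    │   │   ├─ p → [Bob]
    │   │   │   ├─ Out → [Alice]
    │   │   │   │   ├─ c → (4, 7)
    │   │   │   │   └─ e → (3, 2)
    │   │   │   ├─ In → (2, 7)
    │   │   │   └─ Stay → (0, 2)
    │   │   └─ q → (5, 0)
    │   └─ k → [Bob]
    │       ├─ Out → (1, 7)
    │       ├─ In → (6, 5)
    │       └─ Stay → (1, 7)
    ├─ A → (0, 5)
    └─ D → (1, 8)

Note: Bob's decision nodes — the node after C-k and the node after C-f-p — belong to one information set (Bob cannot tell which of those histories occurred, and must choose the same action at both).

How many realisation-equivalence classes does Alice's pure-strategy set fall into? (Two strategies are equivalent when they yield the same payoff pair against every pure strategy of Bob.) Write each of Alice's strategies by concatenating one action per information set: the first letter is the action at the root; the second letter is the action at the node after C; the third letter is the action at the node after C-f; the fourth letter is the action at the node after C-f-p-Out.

Alice has 24 pure strategies: Cfpc, Cfpe, Cfqc, Cfqe, Ckpc, Ckpe, Ckqc, Ckqe, Afpc, Afpe, Afqc, Afqe, Akpc, Akpe, Akqc, Akqe, Dfpc, Dfpe, Dfqc, Dfqe, Dkpc, Dkpe, Dkqc, Dkqe. Columns: Out, In, Stay.
{Cfpc} → row (4,7) (2,7) (0,2)
{Cfpe} → row (3,2) (2,7) (0,2)
{Cfqc, Cfqe} → row (5,0) (5,0) (5,0)
{Ckpc, Ckpe, Ckqc, Ckqe} → row (1,7) (6,5) (1,7)
{Afpc, Afpe, Afqc, Afqe, Akpc, Akpe, Akqc, Akqe} → row (0,5) (0,5) (0,5)
{Dfpc, Dfpe, Dfqc, Dfqe, Dkpc, Dkpe, Dkqc, Dkqe} → row (1,8) (1,8) (1,8)
That's 6 distinct rows out of 24 strategies.

6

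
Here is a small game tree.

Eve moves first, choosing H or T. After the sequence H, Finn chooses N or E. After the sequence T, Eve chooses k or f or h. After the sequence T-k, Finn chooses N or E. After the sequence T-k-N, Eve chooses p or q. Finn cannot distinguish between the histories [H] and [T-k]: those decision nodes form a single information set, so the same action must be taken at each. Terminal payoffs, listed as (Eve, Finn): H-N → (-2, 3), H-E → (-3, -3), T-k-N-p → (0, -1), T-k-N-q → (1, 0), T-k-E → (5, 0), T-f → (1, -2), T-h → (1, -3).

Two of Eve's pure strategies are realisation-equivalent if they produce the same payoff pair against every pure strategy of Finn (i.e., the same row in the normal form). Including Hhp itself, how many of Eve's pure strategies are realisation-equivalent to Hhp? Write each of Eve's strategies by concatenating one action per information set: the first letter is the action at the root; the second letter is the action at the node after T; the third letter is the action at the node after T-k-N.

6

Row for Hhp (columns N, E): (-2,3) (-3,-3).
Under Hhp, Eve's choice at the node after T and at the node after T-k-N can never be reached regardless of what Finn does, so varying those choices leaves every outcome unchanged.
Holding the reachable choices fixed and varying the unreachable ones freely already gives 3 × 2 = 6 equivalent strategies.
No other strategy reproduces this row, so those 6 are the full class: Hkp, Hkq, Hfp, Hfq, Hhp, Hhq.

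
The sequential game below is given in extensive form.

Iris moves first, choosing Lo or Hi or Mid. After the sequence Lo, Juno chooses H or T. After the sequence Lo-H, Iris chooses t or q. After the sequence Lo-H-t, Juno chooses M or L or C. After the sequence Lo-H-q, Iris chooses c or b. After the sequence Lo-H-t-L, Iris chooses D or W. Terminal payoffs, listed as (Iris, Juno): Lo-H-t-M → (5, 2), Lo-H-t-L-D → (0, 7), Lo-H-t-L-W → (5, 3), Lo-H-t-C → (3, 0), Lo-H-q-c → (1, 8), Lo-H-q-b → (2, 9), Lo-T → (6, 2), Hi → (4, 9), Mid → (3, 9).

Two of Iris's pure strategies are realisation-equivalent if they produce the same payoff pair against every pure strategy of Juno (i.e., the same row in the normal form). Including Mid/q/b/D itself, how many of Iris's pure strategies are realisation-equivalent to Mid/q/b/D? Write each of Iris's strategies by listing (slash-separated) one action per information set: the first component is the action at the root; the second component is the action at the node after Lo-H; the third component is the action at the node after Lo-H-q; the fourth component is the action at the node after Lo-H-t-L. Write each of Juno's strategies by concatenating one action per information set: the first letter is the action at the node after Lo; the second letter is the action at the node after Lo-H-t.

Row for Mid/q/b/D (columns HM, HL, HC, TM, TL, TC): (3,9) (3,9) (3,9) (3,9) (3,9) (3,9).
Under Mid/q/b/D, Iris's choice at the node after Lo-H and at the node after Lo-H-q and at the node after Lo-H-t-L can never be reached regardless of what Juno does, so varying those choices leaves every outcome unchanged.
Holding the reachable choices fixed and varying the unreachable ones freely already gives 2 × 2 × 2 = 8 equivalent strategies.
No other strategy reproduces this row, so those 8 are the full class: Mid/t/c/D, Mid/t/c/W, Mid/t/b/D, Mid/t/b/W, Mid/q/c/D, Mid/q/c/W, Mid/q/b/D, Mid/q/b/W.

8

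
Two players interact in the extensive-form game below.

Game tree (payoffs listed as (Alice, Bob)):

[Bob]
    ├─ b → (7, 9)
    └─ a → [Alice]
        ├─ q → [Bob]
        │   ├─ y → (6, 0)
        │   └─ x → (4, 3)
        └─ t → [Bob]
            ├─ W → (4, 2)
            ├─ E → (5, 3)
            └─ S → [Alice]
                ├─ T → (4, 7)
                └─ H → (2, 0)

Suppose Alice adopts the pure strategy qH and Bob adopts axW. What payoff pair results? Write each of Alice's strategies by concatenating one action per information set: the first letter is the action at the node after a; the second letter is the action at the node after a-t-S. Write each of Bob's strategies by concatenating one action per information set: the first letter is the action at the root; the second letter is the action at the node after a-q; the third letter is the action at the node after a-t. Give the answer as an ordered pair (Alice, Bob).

(4, 3)

Trace the play path from the root:
  Bob plays a
  Alice plays q at [a]
  Bob plays x at [a-q]
→ terminal payoff (4, 3).
(Alice's choice at the node after a-t-S is never reached on this path, so it doesn't affect the outcome.)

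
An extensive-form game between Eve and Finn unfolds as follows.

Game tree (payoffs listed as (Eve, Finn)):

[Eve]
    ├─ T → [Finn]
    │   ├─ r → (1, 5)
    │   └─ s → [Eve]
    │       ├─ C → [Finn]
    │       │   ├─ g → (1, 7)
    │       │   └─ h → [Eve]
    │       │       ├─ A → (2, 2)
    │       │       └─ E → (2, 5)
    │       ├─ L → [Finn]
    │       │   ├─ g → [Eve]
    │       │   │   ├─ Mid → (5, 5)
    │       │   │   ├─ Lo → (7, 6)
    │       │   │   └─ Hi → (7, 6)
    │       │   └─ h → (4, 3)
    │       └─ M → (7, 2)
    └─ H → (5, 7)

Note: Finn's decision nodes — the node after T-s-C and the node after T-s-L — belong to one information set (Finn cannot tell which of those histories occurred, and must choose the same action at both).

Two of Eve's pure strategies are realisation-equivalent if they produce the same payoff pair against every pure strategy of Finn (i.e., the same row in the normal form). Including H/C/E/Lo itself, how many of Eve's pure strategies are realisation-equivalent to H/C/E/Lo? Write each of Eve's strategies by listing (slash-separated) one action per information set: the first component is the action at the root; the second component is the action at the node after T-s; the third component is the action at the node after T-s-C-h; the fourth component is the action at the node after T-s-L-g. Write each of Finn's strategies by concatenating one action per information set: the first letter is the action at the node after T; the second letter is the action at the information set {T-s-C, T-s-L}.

18

Row for H/C/E/Lo (columns rg, rh, sg, sh): (5,7) (5,7) (5,7) (5,7).
Under H/C/E/Lo, Eve's choice at the node after T-s and at the node after T-s-C-h and at the node after T-s-L-g can never be reached regardless of what Finn does, so varying those choices leaves every outcome unchanged.
Holding the reachable choices fixed and varying the unreachable ones freely already gives 3 × 2 × 3 = 18 equivalent strategies.
No other strategy reproduces this row, so those 18 are the full class: H/C/A/Mid, H/C/A/Lo, H/C/A/Hi, H/C/E/Mid, H/C/E/Lo, H/C/E/Hi, H/L/A/Mid, H/L/A/Lo, H/L/A/Hi, H/L/E/Mid, H/L/E/Lo, H/L/E/Hi, H/M/A/Mid, H/M/A/Lo, H/M/A/Hi, H/M/E/Mid, H/M/E/Lo, H/M/E/Hi.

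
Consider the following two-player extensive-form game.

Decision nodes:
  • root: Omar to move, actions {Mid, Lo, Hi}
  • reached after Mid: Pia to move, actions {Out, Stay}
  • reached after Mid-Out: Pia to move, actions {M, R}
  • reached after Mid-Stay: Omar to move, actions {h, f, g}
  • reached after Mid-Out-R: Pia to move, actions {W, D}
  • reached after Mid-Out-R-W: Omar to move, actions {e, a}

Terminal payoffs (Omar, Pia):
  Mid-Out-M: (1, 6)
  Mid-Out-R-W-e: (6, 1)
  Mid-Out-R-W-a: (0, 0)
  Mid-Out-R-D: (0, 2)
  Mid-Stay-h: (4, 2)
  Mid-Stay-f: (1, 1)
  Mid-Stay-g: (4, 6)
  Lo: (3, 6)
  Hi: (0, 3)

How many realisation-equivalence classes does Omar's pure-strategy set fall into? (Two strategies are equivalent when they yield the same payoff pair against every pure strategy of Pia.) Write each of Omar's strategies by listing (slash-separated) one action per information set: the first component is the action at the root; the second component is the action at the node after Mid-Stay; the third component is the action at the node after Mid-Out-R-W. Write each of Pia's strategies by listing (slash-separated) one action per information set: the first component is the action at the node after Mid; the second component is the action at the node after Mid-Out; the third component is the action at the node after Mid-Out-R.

Omar has 18 pure strategies: Mid/h/e, Mid/h/a, Mid/f/e, Mid/f/a, Mid/g/e, Mid/g/a, Lo/h/e, Lo/h/a, Lo/f/e, Lo/f/a, Lo/g/e, Lo/g/a, Hi/h/e, Hi/h/a, Hi/f/e, Hi/f/a, Hi/g/e, Hi/g/a. Columns: Out/M/W, Out/M/D, Out/R/W, Out/R/D, Stay/M/W, Stay/M/D, Stay/R/W, Stay/R/D.
{Mid/h/e} → row (1,6) (1,6) (6,1) (0,2) (4,2) (4,2) (4,2) (4,2)
{Mid/h/a} → row (1,6) (1,6) (0,0) (0,2) (4,2) (4,2) (4,2) (4,2)
{Mid/f/e} → row (1,6) (1,6) (6,1) (0,2) (1,1) (1,1) (1,1) (1,1)
{Mid/f/a} → row (1,6) (1,6) (0,0) (0,2) (1,1) (1,1) (1,1) (1,1)
{Mid/g/e} → row (1,6) (1,6) (6,1) (0,2) (4,6) (4,6) (4,6) (4,6)
{Mid/g/a} → row (1,6) (1,6) (0,0) (0,2) (4,6) (4,6) (4,6) (4,6)
{Lo/h/e, Lo/h/a, Lo/f/e, Lo/f/a, Lo/g/e, Lo/g/a} → row (3,6) (3,6) (3,6) (3,6) (3,6) (3,6) (3,6) (3,6)
{Hi/h/e, Hi/h/a, Hi/f/e, Hi/f/a, Hi/g/e, Hi/g/a} → row (0,3) (0,3) (0,3) (0,3) (0,3) (0,3) (0,3) (0,3)
That's 8 distinct rows out of 18 strategies.

8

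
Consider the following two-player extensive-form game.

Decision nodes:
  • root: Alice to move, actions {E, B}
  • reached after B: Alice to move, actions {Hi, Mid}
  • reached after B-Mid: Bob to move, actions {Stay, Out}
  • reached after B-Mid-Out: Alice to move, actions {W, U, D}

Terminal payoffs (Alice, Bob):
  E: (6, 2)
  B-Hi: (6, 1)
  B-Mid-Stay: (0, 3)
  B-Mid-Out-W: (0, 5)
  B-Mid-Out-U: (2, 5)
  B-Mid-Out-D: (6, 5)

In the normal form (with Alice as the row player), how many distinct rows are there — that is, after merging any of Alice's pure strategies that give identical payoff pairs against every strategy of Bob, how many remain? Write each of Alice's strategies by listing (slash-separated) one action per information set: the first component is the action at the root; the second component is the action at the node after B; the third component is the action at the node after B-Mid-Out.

Alice has 12 pure strategies: E/Hi/W, E/Hi/U, E/Hi/D, E/Mid/W, E/Mid/U, E/Mid/D, B/Hi/W, B/Hi/U, B/Hi/D, B/Mid/W, B/Mid/U, B/Mid/D. Columns: Stay, Out.
{E/Hi/W, E/Hi/U, E/Hi/D, E/Mid/W, E/Mid/U, E/Mid/D} → row (6,2) (6,2)
{B/Hi/W, B/Hi/U, B/Hi/D} → row (6,1) (6,1)
{B/Mid/W} → row (0,3) (0,5)
{B/Mid/U} → row (0,3) (2,5)
{B/Mid/D} → row (0,3) (6,5)
That's 5 distinct rows out of 12 strategies.

5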